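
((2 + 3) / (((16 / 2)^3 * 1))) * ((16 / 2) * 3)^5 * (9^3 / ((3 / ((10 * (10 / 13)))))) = 145351384.62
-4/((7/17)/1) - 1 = -75/7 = -10.71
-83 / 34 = -2.44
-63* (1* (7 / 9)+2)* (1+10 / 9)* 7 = -23275 / 9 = -2586.11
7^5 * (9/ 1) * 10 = 1512630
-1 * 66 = -66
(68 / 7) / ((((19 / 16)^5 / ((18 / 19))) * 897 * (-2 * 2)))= -106954752 / 98467028933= -0.00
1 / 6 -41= -40.83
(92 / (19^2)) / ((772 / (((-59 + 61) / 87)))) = 46 / 6061551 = 0.00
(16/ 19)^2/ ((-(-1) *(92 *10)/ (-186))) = -0.14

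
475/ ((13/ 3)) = 1425/ 13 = 109.62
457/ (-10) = -457/ 10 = -45.70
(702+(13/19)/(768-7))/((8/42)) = 213154851/57836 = 3685.50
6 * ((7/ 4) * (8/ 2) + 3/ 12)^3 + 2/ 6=219533/ 96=2286.80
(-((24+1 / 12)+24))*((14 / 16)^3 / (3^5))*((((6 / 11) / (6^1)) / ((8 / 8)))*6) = -0.07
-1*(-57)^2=-3249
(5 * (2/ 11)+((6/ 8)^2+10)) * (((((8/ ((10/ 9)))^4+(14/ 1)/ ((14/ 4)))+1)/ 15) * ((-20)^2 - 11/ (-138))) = 62525612385223/ 75900000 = 823789.36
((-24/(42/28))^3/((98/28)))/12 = -2048/21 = -97.52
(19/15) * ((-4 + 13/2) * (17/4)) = 323/24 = 13.46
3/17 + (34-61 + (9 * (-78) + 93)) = -10809/17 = -635.82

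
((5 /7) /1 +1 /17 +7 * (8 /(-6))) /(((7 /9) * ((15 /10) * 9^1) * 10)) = -3056 /37485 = -0.08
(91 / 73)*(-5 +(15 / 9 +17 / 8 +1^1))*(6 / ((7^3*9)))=-65 / 128772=-0.00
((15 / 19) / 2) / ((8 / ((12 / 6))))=15 / 152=0.10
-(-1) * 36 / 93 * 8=96 / 31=3.10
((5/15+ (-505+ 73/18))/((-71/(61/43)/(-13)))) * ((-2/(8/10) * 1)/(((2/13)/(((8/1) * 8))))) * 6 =7431551920/9159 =811393.37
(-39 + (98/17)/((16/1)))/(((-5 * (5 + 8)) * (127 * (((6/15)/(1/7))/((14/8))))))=5255/1796288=0.00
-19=-19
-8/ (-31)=8/ 31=0.26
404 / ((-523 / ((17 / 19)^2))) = -116756 / 188803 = -0.62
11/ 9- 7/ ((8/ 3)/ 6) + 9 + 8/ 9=-167/ 36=-4.64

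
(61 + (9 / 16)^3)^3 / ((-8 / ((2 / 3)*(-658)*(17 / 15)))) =17601108771109287725 / 1236950581248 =14229435.71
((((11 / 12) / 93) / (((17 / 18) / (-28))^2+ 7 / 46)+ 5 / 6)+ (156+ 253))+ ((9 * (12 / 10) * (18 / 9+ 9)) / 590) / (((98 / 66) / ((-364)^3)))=-1607045648671818823 / 245736118050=-6539720.99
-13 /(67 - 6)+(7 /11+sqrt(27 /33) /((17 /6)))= 18* sqrt(11) /187+284 /671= 0.74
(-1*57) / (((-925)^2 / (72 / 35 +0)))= -4104 / 29946875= -0.00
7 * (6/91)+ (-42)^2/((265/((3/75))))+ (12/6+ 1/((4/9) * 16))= 15810773/5512000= 2.87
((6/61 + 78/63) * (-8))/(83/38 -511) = 520448/24768135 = 0.02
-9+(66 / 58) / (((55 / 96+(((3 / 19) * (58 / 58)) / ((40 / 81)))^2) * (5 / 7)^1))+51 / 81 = -6.01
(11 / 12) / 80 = 11 / 960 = 0.01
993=993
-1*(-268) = 268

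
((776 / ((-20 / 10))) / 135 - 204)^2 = 779973184 / 18225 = 42796.88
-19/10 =-1.90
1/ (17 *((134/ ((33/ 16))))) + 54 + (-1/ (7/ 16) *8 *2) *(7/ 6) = 1239331/ 109344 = 11.33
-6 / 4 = -1.50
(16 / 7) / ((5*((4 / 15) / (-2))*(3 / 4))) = -32 / 7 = -4.57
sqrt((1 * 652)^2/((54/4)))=652 * sqrt(6)/9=177.45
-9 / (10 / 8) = -36 / 5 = -7.20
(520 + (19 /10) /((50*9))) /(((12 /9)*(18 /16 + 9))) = 2340019 /60750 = 38.52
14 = 14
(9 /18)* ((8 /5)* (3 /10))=6 /25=0.24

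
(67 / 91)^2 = 0.54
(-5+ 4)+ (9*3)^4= 531440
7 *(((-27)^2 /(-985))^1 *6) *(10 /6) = -10206 /197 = -51.81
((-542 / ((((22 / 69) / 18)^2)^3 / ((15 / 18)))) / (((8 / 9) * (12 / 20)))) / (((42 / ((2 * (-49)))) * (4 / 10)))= 159929874568348.96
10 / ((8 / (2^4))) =20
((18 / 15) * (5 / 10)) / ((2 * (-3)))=-1 / 10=-0.10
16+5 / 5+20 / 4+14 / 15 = 344 / 15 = 22.93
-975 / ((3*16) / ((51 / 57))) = -5525 / 304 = -18.17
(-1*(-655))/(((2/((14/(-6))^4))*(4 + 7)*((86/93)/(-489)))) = -7946625715/17028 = -466679.92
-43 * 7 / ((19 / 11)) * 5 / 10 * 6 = -9933 / 19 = -522.79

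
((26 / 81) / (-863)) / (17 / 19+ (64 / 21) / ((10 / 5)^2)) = -3458 / 15401961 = -0.00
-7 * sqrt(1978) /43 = -7.24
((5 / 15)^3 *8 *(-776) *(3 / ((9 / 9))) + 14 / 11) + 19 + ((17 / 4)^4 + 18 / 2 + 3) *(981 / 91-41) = -966116401 / 88704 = -10891.46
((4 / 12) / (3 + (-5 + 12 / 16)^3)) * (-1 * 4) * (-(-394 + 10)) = 32768 / 4721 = 6.94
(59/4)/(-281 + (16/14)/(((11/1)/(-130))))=-4543/90708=-0.05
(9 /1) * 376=3384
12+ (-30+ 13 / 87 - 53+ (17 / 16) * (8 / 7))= -84817 / 1218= -69.64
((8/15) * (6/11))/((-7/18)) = -288/385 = -0.75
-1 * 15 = -15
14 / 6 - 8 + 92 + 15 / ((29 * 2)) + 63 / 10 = 40408 / 435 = 92.89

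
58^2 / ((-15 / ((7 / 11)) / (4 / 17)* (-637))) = 13456 / 255255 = 0.05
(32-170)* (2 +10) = -1656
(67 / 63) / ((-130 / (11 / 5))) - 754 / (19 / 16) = -494034803 / 778050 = -634.97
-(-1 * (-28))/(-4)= 7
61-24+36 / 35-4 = 1191 / 35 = 34.03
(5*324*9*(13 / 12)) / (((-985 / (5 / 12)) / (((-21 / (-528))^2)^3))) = -619421985 / 23420826904690688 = -0.00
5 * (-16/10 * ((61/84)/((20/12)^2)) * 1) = -366/175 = -2.09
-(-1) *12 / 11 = 12 / 11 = 1.09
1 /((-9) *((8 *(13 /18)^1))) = -1 /52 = -0.02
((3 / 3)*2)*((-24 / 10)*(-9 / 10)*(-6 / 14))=-324 / 175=-1.85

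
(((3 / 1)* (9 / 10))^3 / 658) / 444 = 6561 / 97384000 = 0.00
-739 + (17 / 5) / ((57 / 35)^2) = -2396846 / 3249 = -737.72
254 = 254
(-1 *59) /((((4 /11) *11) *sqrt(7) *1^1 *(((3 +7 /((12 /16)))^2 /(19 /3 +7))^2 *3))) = -70800 *sqrt(7) /13119127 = -0.01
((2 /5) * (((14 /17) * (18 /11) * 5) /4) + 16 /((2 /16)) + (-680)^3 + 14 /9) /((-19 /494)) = 13758909757424 /1683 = 8175228614.04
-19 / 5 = -3.80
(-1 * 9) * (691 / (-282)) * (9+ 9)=18657 / 47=396.96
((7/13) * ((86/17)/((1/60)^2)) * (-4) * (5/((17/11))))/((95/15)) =-20037.71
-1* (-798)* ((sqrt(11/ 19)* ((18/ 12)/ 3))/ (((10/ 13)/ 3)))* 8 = 3276* sqrt(209)/ 5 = 9472.12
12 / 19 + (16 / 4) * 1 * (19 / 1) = 1456 / 19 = 76.63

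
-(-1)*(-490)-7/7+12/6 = -489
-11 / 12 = -0.92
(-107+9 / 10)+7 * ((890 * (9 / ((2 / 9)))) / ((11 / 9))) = 22696679 / 110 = 206333.45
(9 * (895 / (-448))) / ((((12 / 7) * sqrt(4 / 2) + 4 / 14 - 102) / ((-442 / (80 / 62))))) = -982289529 / 16212992 - 33110883 * sqrt(2) / 32425984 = -62.03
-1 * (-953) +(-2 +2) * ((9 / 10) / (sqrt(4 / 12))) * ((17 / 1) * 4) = 953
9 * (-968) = -8712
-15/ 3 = -5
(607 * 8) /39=124.51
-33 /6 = -11 /2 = -5.50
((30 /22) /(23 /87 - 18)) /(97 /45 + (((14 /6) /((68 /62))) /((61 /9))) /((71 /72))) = -4323745575 /139118159147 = -0.03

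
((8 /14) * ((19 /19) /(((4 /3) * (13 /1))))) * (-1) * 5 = -0.16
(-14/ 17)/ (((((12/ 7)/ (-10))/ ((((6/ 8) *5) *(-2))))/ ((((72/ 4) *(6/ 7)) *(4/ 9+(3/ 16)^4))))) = -138008325/ 557056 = -247.75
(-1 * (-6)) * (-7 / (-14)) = 3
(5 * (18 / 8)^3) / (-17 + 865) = 3645 / 54272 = 0.07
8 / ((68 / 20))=40 / 17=2.35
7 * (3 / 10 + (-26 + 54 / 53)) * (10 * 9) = -824103 / 53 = -15549.11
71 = 71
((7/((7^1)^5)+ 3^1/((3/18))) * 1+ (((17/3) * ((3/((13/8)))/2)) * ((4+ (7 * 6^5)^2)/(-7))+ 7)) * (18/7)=-1243896132152412/218491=-5693122976.01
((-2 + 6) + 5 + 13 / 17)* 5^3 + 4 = 20818 / 17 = 1224.59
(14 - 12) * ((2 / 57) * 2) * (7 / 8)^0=8 / 57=0.14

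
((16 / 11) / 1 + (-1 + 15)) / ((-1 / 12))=-2040 / 11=-185.45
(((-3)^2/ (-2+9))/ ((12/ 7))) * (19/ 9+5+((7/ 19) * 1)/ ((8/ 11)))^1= 10421/ 1824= 5.71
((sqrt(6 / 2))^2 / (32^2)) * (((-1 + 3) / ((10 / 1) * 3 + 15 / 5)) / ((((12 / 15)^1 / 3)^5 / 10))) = 3796875 / 2883584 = 1.32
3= 3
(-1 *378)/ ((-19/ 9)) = 3402/ 19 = 179.05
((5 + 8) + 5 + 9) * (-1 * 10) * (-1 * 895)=241650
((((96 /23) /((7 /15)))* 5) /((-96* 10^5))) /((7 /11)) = -0.00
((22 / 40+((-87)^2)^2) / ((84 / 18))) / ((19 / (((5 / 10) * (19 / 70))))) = 491055099 / 5600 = 87688.41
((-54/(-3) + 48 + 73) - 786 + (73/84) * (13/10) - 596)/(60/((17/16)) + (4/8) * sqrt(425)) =-567485024/24945025 + 301476419 * sqrt(17)/299340300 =-18.60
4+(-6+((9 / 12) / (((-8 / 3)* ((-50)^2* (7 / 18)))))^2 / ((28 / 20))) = -219519993439 / 109760000000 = -2.00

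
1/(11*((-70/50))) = -0.06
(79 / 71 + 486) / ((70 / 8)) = 27668 / 497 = 55.67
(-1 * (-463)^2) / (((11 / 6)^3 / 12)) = -555644448 / 1331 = -417463.90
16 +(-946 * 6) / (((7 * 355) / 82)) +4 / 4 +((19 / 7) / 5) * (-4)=-428583 / 2485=-172.47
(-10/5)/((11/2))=-4/11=-0.36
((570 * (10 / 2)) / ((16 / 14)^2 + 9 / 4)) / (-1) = -558600 / 697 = -801.43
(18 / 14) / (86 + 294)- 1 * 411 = -1093251 / 2660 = -411.00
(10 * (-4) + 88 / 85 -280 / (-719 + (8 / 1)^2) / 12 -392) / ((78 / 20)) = -110.49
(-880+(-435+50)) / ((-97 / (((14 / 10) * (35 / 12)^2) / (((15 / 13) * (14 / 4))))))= 805805 / 20952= 38.46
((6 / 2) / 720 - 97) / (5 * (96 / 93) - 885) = 0.11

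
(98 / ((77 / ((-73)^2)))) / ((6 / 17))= 634151 / 33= 19216.70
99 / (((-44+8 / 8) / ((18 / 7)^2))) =-32076 / 2107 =-15.22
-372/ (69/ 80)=-9920/ 23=-431.30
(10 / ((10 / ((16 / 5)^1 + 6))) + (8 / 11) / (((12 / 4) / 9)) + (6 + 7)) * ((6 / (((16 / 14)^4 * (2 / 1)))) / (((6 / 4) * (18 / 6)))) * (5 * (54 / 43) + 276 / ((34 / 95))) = 119130417 / 16082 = 7407.69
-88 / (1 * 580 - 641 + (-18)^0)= 22 / 15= 1.47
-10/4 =-5/2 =-2.50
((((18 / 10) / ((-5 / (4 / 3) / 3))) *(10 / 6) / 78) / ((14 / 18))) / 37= -0.00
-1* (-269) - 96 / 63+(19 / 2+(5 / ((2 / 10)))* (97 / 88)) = 562777 / 1848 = 304.53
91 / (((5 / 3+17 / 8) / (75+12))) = 2088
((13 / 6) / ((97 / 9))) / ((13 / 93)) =279 / 194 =1.44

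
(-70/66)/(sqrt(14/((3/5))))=-sqrt(210)/66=-0.22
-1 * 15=-15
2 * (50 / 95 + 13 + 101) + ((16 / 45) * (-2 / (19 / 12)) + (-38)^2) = 476692 / 285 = 1672.60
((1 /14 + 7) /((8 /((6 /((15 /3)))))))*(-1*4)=-297 /70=-4.24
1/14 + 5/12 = 41/84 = 0.49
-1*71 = -71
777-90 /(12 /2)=762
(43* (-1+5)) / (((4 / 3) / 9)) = 1161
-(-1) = 1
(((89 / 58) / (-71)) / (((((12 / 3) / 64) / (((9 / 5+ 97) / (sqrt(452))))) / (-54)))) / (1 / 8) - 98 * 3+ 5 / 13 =-3817 / 13+ 75973248 * sqrt(113) / 1163335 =400.60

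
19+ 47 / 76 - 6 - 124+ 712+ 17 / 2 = 46369 / 76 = 610.12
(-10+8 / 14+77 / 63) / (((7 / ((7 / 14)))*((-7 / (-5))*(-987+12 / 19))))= 49115 / 115706934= 0.00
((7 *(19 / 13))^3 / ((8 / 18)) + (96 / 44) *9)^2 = 55135393747551441 / 9344702224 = 5900176.64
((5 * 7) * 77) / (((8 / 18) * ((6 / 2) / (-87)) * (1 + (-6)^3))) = 140679 / 172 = 817.90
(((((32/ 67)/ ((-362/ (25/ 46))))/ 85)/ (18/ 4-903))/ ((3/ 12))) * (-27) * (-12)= 34560/ 2840252543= 0.00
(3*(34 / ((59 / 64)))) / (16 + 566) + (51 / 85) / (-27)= 43237 / 257535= 0.17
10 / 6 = 5 / 3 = 1.67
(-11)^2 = 121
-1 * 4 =-4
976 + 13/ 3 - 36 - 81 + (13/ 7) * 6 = 18364/ 21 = 874.48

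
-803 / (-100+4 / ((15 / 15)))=803 / 96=8.36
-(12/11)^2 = -1.19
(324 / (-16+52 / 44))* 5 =-17820 / 163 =-109.33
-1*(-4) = 4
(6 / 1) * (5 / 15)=2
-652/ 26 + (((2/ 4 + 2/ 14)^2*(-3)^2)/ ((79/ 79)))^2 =-5614883/ 499408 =-11.24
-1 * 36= -36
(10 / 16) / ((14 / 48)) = 15 / 7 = 2.14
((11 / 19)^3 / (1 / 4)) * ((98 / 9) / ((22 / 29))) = 11.14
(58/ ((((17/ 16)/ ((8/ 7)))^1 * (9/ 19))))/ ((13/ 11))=1551616/ 13923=111.44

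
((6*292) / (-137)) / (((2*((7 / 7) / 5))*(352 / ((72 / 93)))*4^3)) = -3285 / 2989888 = -0.00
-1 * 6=-6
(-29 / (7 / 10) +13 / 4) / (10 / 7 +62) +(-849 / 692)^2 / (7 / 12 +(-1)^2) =352219013 / 1009924176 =0.35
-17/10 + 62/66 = -251/330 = -0.76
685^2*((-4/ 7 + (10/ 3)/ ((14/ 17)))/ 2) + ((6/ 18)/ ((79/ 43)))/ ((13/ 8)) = 35178272291/ 43134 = 815557.85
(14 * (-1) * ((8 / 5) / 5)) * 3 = -336 / 25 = -13.44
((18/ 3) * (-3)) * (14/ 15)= -16.80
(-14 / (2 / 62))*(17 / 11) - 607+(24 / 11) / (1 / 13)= -13743 / 11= -1249.36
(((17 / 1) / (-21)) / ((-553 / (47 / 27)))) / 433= 799 / 135767583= 0.00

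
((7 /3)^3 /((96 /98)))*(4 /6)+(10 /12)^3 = 4483 /486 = 9.22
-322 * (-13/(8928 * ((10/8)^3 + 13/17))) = 0.17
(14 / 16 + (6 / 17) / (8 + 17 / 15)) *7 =119161 / 18632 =6.40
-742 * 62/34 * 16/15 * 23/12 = -2116184/765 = -2766.25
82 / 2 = 41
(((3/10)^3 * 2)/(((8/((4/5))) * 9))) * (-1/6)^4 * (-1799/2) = -0.00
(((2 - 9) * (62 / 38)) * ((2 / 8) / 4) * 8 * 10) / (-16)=1085 / 304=3.57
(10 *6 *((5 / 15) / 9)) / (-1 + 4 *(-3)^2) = 0.06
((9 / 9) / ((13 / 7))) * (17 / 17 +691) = 4844 / 13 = 372.62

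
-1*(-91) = 91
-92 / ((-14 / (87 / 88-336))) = -678063 / 308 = -2201.50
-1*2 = -2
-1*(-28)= 28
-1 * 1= -1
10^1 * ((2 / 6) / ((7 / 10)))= 100 / 21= 4.76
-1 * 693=-693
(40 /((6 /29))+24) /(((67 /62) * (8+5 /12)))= 161696 /6767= 23.89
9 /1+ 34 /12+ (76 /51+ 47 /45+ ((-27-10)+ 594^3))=320664378893 /1530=209584561.37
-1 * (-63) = 63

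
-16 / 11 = -1.45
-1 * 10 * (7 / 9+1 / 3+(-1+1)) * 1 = -100 / 9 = -11.11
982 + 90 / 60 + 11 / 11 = 1969 / 2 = 984.50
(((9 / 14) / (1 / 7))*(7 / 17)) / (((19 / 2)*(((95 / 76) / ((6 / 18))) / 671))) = 56364 / 1615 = 34.90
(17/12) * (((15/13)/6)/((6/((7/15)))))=119/5616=0.02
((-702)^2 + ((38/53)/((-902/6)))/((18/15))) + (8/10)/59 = 3474950801127/7051385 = 492804.01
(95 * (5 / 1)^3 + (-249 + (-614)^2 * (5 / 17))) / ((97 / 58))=73251.71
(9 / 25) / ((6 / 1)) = 3 / 50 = 0.06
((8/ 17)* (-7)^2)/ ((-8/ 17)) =-49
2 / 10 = 1 / 5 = 0.20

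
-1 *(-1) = 1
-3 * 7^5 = -50421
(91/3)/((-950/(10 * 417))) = -12649/95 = -133.15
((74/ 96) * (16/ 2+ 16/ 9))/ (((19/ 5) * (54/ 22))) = 22385/ 27702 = 0.81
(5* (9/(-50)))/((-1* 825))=3/2750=0.00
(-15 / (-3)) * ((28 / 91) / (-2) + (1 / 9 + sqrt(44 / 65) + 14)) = 2 * sqrt(715) / 13 + 8165 / 117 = 73.90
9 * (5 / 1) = 45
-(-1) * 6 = 6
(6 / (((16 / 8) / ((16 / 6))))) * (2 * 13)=208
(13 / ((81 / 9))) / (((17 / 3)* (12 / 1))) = 13 / 612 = 0.02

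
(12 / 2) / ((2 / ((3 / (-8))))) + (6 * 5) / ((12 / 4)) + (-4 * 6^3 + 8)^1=-6777 / 8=-847.12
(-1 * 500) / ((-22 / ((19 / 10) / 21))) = 475 / 231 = 2.06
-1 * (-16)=16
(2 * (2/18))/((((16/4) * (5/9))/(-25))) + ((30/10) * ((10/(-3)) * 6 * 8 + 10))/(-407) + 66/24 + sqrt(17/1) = 2207/1628 + sqrt(17) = 5.48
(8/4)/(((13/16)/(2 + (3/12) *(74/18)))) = 872/117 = 7.45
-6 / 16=-3 / 8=-0.38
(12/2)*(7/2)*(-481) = -10101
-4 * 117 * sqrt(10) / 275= -468 * sqrt(10) / 275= -5.38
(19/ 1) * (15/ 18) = 95/ 6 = 15.83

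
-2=-2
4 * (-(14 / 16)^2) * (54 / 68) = -1323 / 544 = -2.43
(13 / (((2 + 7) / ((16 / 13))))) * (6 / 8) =4 / 3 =1.33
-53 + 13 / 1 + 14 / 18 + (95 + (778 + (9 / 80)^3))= 3842054561 / 4608000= 833.78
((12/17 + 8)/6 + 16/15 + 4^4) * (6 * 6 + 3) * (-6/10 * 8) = -20567664/425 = -48394.50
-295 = -295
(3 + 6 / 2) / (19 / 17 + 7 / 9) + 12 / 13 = 7707 / 1885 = 4.09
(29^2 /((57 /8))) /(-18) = -3364 /513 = -6.56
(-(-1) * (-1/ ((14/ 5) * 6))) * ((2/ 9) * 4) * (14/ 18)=-10/ 243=-0.04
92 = 92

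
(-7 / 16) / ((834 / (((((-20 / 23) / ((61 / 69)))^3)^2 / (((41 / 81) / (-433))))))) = 119318346000000 / 293614613483339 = 0.41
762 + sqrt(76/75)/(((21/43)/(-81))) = 762 - 774 *sqrt(57)/35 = 595.04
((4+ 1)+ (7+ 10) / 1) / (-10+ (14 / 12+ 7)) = -12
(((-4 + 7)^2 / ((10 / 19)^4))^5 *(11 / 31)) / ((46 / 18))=219745383926768497250586033461451 / 71300000000000000000000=3081982944.27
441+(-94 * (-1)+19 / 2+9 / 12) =2181 / 4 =545.25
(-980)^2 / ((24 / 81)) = 3241350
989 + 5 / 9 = 8906 / 9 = 989.56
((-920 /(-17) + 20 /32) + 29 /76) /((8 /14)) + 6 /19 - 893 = -8229697 /10336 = -796.22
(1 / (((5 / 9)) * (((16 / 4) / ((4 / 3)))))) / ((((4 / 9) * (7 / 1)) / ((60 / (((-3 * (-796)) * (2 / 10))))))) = 135 / 5572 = 0.02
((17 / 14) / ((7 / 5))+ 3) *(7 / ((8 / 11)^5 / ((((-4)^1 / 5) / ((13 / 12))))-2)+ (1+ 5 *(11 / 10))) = 713315521 / 53871874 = 13.24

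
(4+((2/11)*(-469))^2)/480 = 110041/7260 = 15.16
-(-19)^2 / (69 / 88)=-31768 / 69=-460.41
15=15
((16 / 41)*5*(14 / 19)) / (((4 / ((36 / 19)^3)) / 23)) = 300464640 / 5343161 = 56.23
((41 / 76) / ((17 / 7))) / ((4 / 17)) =287 / 304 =0.94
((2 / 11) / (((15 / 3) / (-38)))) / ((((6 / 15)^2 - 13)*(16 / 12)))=95 / 1177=0.08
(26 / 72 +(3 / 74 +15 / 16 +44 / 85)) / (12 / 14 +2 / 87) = 170704121 / 80914560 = 2.11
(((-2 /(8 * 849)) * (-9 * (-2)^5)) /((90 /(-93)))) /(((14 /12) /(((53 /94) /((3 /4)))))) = 26288 /465535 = 0.06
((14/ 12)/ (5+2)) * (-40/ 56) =-5/ 42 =-0.12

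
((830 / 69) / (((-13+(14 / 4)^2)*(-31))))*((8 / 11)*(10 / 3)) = 265600 / 211761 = 1.25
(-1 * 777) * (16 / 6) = -2072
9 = 9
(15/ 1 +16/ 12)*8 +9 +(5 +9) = 461/ 3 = 153.67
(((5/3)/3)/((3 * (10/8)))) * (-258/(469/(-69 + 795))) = -83248/1407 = -59.17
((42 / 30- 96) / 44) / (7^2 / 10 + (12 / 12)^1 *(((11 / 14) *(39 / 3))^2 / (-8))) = 0.26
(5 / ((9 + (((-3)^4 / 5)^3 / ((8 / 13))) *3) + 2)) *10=50000 / 20737199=0.00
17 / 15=1.13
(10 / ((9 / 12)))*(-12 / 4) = -40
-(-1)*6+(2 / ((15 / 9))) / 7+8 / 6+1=893 / 105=8.50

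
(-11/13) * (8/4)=-22/13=-1.69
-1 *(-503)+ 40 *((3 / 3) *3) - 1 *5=618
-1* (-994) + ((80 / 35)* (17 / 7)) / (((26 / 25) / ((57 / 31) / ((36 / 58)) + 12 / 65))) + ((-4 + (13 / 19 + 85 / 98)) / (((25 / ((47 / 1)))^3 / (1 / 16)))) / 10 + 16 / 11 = 814567119909322441 / 804788985000000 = 1012.15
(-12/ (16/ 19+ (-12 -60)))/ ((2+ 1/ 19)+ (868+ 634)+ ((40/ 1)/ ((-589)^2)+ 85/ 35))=138421479/ 1236542592844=0.00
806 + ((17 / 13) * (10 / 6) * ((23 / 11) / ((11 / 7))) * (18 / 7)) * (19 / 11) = 14169088 / 17303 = 818.88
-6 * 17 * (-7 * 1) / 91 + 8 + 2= 232 / 13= 17.85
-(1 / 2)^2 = -1 / 4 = -0.25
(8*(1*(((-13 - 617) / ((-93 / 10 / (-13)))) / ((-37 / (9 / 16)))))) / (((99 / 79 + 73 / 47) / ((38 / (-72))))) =-20.14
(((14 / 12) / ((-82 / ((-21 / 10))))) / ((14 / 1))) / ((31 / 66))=231 / 50840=0.00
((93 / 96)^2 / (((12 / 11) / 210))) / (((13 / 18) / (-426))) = -709261245 / 6656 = -106559.68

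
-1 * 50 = -50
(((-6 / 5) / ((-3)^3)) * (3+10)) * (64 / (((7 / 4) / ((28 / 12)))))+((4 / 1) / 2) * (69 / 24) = 29729 / 540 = 55.05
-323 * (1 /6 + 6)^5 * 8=-22398098111 /972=-23043310.81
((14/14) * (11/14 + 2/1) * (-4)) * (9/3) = -234/7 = -33.43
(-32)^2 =1024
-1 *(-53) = 53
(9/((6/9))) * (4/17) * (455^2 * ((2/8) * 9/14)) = 7186725/68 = 105687.13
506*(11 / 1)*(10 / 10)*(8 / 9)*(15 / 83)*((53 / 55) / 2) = 107272 / 249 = 430.81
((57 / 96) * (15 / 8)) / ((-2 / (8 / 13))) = -285 / 832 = -0.34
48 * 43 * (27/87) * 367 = 6817392/29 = 235082.48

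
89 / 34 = 2.62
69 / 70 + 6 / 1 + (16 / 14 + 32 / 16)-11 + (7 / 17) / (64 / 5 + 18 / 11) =-199107 / 236215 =-0.84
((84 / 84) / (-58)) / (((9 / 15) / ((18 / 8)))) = -15 / 232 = -0.06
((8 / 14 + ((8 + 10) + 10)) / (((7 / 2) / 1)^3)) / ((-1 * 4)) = -400 / 2401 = -0.17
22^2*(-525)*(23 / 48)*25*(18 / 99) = -1106875 / 2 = -553437.50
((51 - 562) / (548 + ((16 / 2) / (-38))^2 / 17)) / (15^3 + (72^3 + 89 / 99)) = -0.00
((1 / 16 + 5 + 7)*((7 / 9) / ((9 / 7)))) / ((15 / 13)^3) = 20777029 / 4374000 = 4.75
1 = 1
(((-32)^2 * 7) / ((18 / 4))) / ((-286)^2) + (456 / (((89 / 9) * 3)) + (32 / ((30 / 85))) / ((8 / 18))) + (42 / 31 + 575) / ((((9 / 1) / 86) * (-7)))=-2016685719262 / 3554383833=-567.38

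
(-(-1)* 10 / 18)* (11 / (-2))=-55 / 18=-3.06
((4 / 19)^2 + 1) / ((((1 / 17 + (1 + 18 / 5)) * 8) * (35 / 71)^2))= 0.12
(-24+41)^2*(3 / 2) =867 / 2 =433.50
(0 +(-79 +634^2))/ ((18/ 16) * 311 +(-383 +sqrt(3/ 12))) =-357224/ 29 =-12318.07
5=5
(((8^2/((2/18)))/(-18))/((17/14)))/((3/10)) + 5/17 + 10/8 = -17605/204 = -86.30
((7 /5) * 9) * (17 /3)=71.40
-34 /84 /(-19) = 17 /798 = 0.02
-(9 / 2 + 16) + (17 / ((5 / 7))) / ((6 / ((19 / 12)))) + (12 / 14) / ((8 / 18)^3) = -44917 / 10080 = -4.46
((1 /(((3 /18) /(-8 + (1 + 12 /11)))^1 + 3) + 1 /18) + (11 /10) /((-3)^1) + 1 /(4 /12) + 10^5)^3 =1000090764321986.91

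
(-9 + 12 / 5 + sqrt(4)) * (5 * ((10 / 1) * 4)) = -920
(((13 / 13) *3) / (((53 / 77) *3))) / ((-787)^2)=0.00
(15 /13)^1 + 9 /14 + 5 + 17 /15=21649 /2730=7.93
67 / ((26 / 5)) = 335 / 26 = 12.88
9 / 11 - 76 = -827 / 11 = -75.18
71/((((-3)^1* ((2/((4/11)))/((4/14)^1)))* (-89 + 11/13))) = 1846/132363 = 0.01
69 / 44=1.57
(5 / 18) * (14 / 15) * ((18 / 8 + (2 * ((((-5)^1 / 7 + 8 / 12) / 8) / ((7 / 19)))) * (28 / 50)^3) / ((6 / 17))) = 50076509 / 30375000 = 1.65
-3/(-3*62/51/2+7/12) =612/253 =2.42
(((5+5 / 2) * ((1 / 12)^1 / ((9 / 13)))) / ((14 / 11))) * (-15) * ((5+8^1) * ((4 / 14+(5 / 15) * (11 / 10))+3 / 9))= -213785 / 1568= -136.34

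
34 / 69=0.49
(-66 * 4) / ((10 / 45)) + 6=-1182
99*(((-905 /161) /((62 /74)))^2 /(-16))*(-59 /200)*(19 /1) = 4977386953011 /3188490368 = 1561.05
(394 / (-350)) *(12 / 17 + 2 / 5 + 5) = -102243 / 14875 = -6.87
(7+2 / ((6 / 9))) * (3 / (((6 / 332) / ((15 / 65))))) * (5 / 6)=4150 / 13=319.23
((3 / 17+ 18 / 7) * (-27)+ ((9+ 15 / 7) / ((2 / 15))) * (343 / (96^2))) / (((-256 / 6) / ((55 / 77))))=129928215 / 109182976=1.19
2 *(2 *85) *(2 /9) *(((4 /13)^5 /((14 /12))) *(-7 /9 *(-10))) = 13926400 /10024911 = 1.39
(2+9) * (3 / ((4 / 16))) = 132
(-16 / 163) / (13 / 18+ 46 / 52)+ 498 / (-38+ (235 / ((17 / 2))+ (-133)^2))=-25264430 / 767471319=-0.03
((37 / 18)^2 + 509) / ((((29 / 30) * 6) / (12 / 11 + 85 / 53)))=1306168675 / 5477868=238.44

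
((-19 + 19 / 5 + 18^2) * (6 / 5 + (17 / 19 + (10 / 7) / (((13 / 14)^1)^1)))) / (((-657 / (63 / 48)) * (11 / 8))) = -24247748 / 14875575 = -1.63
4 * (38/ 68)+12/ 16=203/ 68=2.99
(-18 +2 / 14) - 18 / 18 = -132 / 7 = -18.86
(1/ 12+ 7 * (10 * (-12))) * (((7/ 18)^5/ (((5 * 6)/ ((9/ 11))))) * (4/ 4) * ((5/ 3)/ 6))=-169397753/ 2993075712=-0.06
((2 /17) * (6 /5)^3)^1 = 432 /2125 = 0.20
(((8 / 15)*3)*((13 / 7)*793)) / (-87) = -27.08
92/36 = 23/9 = 2.56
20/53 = 0.38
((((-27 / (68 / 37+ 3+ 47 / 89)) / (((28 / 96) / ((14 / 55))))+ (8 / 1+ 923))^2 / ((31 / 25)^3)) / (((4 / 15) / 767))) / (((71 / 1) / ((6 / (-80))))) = -3887465651457889325175 / 2841249474656032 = -1368223.98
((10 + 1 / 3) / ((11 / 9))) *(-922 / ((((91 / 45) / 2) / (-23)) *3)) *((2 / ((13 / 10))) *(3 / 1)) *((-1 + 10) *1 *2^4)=511183353600 / 13013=39282513.92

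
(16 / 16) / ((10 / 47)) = 47 / 10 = 4.70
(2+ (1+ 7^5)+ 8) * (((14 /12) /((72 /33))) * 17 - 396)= -156169145 /24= -6507047.71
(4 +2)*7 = 42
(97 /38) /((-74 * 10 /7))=-679 /28120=-0.02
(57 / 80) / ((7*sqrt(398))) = 57*sqrt(398) / 222880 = 0.01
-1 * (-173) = 173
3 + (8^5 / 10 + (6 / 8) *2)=32813 / 10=3281.30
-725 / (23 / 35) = -25375 / 23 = -1103.26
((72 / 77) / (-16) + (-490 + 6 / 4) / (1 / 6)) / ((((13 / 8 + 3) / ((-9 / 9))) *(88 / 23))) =10381809 / 62678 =165.64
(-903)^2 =815409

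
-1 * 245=-245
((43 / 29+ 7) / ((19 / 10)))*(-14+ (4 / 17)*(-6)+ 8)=-309960 / 9367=-33.09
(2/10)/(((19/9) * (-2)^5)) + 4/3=12133/9120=1.33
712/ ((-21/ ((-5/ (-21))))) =-3560/ 441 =-8.07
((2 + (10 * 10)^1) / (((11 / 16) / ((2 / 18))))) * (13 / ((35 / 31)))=219232 / 1155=189.81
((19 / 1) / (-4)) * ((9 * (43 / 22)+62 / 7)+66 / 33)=-135.13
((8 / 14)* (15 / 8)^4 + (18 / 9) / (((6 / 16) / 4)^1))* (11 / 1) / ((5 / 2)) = 6716897 / 53760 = 124.94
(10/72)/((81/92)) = 115/729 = 0.16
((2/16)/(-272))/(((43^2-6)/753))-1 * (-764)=3063920399/4010368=764.00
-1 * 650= -650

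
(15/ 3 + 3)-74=-66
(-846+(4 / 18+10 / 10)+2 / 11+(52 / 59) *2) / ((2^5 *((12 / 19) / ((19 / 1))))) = -1777199029 / 2242944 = -792.35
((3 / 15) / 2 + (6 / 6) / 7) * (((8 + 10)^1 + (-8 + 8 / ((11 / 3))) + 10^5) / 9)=1335877 / 495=2698.74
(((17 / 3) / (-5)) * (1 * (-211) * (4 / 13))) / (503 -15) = 3587 / 23790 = 0.15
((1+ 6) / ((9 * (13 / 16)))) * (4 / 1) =448 / 117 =3.83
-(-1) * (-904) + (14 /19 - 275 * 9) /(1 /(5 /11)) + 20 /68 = -7206802 /3553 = -2028.37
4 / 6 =2 / 3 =0.67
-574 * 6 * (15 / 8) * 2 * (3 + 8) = -142065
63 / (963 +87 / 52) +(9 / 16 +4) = 1238105 / 267536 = 4.63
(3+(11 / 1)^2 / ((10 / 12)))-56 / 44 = 8081 / 55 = 146.93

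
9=9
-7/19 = -0.37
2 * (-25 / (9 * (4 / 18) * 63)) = -25 / 63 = -0.40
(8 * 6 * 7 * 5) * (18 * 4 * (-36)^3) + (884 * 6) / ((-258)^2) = -31304548638278 / 5547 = -5643509759.92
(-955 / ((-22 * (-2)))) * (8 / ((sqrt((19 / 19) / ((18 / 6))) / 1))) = -1910 * sqrt(3) / 11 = -300.75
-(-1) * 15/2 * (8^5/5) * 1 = 49152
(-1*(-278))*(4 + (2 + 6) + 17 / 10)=19043 / 5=3808.60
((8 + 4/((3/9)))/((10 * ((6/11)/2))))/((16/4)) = 11/6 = 1.83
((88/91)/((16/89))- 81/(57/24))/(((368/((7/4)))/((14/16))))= -695345/5817344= -0.12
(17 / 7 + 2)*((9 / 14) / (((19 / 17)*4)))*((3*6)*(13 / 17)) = 8.77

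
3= 3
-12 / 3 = -4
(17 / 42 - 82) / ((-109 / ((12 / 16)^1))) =3427 / 6104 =0.56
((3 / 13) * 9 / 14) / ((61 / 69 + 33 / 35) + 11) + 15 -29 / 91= 82835749 / 5637814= 14.69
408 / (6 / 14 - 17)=-714 / 29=-24.62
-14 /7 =-2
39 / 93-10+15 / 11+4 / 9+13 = 16043 / 3069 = 5.23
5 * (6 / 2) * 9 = 135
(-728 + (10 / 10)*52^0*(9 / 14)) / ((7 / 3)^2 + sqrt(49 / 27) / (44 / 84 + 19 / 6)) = -2201819175 / 16407062 + 42615855*sqrt(3) / 8203531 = -125.20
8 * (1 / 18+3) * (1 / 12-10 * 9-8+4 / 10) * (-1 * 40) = 2574440 / 27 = 95349.63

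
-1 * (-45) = 45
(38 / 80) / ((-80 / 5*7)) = -19 / 4480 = -0.00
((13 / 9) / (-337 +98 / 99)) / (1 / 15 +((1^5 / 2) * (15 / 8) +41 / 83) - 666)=569712 / 88064942681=0.00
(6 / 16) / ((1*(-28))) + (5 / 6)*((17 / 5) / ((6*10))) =341 / 10080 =0.03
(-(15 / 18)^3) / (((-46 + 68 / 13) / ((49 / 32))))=15925 / 732672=0.02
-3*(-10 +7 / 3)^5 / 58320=6436343 / 4723920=1.36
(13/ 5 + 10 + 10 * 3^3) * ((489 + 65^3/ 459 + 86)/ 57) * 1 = 16910470/ 2907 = 5817.16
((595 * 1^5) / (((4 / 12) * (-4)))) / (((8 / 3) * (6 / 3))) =-83.67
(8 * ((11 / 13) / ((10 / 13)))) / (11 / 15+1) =5.08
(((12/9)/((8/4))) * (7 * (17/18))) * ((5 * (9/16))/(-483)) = -85/3312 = -0.03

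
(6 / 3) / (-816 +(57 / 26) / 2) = -0.00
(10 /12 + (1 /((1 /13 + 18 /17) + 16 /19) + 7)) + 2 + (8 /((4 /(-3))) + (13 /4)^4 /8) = 932995331 /51025920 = 18.28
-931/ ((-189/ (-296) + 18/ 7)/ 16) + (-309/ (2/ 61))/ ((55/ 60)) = -1091697826/ 73161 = -14921.85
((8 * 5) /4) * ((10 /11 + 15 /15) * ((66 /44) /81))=35 /99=0.35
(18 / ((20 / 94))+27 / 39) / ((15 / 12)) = 22176 / 325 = 68.23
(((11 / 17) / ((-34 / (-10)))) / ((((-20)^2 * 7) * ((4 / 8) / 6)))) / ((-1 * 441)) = -11 / 5947620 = -0.00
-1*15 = -15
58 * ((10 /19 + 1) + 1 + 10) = 13804 /19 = 726.53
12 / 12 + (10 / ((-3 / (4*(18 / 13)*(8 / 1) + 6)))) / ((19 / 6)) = -12833 / 247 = -51.96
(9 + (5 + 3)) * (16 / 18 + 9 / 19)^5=11674237558681 / 146211169851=79.85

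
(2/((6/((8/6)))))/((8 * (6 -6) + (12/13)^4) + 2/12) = 228488/458931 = 0.50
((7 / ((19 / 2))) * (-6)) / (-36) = 7 / 57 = 0.12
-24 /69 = -8 /23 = -0.35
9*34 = 306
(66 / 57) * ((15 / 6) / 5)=11 / 19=0.58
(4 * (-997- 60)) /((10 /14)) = -29596 /5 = -5919.20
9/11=0.82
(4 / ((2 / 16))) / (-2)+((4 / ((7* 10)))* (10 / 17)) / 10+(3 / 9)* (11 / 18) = -15.79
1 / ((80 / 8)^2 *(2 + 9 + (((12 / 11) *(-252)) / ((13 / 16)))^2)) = 20449 / 234123639500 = 0.00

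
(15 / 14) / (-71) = -15 / 994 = -0.02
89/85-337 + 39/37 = -1053257/3145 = -334.90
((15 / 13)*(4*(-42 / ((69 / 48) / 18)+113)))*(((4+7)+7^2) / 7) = -34189200 / 2093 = -16335.02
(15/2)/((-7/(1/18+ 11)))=-995/84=-11.85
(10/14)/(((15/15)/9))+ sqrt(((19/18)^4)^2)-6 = 1227175/734832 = 1.67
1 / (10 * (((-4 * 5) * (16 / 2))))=-1 / 1600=-0.00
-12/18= -2/3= -0.67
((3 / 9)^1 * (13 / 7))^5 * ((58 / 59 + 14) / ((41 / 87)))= 9518467348 / 3293146773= 2.89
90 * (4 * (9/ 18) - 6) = -360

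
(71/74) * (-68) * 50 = -120700/37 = -3262.16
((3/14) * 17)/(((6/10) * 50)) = 17/140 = 0.12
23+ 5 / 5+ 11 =35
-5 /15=-0.33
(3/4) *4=3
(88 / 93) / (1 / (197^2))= 36722.49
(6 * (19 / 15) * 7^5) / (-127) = -638666 / 635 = -1005.77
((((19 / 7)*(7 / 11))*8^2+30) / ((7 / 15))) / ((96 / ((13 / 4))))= 50245 / 4928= 10.20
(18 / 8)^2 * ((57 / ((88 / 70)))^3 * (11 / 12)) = 214384046625 / 495616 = 432560.79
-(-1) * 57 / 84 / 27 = 19 / 756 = 0.03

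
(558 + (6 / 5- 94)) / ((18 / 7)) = 8141 / 45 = 180.91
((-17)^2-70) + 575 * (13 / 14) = 10541 / 14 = 752.93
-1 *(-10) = 10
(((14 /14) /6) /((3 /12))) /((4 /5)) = 5 /6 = 0.83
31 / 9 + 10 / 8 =169 / 36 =4.69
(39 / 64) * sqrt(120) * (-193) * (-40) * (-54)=-1016145 * sqrt(30) / 2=-2782827.69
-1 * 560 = -560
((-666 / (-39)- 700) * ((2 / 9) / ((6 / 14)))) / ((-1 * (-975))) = -124292 / 342225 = -0.36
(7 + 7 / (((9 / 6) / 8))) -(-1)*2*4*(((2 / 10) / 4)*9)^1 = 719 / 15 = 47.93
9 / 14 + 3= 51 / 14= 3.64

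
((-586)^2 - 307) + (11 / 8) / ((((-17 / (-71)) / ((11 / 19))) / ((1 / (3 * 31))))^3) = 343089.00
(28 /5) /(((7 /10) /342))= 2736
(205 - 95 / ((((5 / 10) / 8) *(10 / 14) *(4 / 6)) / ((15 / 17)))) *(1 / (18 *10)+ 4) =-6401759 / 612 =-10460.39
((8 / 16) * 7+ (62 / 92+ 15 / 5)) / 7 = 165 / 161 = 1.02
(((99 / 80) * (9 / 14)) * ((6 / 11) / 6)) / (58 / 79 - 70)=-0.00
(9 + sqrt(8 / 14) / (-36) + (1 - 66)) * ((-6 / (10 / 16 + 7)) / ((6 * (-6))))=-1.22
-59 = -59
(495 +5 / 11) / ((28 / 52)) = 70850 / 77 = 920.13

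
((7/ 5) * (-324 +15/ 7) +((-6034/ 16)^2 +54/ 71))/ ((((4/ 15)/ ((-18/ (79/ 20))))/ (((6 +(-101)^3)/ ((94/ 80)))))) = 2240105781938637375/ 1054492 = 2124345923855.88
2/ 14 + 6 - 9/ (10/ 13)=-5.56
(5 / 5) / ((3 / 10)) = 10 / 3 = 3.33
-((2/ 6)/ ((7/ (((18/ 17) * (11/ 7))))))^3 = -287496/ 578009537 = -0.00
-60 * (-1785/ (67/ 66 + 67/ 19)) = 1580040/ 67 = 23582.69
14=14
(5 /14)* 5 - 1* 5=-45 /14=-3.21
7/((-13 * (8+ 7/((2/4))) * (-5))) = 7/1430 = 0.00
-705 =-705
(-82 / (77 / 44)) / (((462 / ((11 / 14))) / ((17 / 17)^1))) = -82 / 1029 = -0.08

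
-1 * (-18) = 18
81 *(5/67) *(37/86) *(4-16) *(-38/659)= 3416580/1898579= 1.80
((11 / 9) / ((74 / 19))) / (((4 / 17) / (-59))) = -209627 / 2664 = -78.69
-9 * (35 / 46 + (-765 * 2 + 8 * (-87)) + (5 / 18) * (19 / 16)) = 14737799 / 736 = 20024.18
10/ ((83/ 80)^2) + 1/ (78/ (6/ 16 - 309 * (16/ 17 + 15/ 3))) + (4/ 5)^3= -41804619619/ 3044938000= -13.73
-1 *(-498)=498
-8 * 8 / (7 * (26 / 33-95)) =2112 / 21763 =0.10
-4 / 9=-0.44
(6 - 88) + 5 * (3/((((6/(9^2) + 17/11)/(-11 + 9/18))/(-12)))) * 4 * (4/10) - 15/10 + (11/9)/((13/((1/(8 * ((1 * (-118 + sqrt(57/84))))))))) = 1783.71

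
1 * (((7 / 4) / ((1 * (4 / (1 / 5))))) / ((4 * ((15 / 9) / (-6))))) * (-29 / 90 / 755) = 203 / 6040000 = 0.00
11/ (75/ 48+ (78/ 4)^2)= 176/ 6109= 0.03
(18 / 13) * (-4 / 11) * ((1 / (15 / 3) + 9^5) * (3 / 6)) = -10628856 / 715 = -14865.53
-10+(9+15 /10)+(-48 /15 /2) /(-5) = 41 /50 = 0.82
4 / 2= 2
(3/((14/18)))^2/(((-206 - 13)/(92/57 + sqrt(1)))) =-12069/67963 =-0.18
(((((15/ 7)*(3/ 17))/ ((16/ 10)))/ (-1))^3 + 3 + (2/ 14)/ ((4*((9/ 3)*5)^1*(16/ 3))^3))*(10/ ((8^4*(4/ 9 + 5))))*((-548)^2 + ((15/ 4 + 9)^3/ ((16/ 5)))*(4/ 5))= 4572450239158094515227/ 11348717980302180352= 402.90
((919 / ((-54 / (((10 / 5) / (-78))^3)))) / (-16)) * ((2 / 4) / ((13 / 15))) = -4595 / 444180672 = -0.00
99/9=11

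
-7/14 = -1/2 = -0.50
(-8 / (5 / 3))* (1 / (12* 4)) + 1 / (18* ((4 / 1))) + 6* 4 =8609 / 360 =23.91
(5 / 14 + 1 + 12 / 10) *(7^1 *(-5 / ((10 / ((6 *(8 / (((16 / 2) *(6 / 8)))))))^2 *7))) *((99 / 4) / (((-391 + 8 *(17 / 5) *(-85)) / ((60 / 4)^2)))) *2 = 212652 / 6307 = 33.72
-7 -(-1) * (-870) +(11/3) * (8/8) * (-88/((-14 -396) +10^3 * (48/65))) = -877.98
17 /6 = 2.83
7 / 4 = 1.75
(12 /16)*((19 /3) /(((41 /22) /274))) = 28633 /41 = 698.37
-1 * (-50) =50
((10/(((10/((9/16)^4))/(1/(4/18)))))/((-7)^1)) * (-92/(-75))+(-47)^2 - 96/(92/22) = 288309485293/131891200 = 2185.96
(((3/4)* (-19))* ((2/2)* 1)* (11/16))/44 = -57/256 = -0.22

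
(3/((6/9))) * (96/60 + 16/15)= 12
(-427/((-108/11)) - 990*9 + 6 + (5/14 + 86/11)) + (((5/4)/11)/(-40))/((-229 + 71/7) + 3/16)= -1802929673773/203667156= -8852.33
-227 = -227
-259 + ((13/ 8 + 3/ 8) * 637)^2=1622817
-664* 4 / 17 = -2656 / 17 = -156.24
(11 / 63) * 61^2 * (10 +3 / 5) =2169343 / 315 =6886.80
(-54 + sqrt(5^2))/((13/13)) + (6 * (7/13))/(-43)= -27433/559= -49.08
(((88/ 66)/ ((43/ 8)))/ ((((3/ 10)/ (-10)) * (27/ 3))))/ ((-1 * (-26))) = -1600/ 45279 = -0.04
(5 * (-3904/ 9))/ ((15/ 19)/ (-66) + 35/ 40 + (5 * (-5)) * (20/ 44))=32637440/ 158013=206.55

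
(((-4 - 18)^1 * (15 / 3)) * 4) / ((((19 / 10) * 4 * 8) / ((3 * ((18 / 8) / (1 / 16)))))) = -14850 / 19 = -781.58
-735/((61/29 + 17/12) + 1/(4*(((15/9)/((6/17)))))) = -21741300/105691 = -205.71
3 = 3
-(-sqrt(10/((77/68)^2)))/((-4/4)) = -2.79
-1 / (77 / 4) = -0.05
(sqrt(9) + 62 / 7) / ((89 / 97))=8051 / 623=12.92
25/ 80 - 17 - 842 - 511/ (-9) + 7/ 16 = -28853/ 36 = -801.47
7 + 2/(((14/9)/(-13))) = -68/7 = -9.71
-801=-801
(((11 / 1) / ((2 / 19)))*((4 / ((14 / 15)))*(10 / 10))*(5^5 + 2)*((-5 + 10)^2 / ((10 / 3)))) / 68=147047175 / 952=154461.32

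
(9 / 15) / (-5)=-3 / 25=-0.12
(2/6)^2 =1/9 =0.11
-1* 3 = -3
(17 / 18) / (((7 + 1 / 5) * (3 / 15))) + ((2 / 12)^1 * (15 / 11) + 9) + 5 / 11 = 73687 / 7128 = 10.34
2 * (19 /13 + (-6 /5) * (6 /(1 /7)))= -6362 /65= -97.88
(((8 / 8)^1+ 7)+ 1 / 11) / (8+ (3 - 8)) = 89 / 33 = 2.70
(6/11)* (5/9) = 10/33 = 0.30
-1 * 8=-8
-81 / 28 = -2.89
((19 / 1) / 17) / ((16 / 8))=19 / 34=0.56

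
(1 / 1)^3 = 1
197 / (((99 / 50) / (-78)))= -256100 / 33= -7760.61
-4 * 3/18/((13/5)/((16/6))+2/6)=-80/157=-0.51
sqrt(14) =3.74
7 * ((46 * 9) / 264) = 483 / 44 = 10.98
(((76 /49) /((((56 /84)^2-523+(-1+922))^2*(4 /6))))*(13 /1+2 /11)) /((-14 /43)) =-28786995 /48518501108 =-0.00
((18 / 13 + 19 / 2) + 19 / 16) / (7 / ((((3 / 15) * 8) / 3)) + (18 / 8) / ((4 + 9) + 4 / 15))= 166563 / 183430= 0.91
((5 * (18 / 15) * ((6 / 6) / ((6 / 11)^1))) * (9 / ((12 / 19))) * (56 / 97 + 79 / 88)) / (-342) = -4197 / 6208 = -0.68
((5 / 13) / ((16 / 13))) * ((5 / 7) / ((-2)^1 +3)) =0.22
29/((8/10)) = 145/4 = 36.25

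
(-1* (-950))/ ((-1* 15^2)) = -38/ 9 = -4.22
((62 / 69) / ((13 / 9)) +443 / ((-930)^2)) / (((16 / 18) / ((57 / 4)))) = 9177219849 / 919484800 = 9.98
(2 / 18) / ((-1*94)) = -1 / 846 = -0.00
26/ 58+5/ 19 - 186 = -102094/ 551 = -185.29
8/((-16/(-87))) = 87/2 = 43.50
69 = 69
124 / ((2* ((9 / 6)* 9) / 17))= 2108 / 27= 78.07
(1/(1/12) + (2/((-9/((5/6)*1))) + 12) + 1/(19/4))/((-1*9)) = -12325/4617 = -2.67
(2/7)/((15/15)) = 2/7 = 0.29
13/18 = 0.72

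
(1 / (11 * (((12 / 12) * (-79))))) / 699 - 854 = -518746075 / 607431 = -854.00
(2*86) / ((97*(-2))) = -86 / 97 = -0.89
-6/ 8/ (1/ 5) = -15/ 4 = -3.75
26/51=0.51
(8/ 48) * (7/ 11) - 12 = -785/ 66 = -11.89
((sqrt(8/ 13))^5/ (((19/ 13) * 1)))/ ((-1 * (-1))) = 128 * sqrt(26)/ 3211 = 0.20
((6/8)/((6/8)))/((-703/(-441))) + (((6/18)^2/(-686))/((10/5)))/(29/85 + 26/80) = 616579741/983082933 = 0.63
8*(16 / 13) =128 / 13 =9.85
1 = 1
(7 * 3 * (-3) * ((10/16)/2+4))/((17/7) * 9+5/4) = -11.76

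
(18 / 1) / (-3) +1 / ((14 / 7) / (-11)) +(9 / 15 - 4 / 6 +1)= -317 / 30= -10.57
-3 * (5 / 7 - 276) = 825.86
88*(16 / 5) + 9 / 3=284.60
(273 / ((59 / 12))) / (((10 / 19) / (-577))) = -17957394 / 295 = -60872.52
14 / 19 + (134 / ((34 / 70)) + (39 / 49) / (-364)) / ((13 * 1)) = 126502919 / 5761028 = 21.96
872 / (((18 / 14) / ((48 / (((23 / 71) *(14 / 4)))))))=1981184 / 69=28712.81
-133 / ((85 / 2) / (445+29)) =-126084 / 85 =-1483.34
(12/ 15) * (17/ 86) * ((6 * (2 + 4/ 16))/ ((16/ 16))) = 2.13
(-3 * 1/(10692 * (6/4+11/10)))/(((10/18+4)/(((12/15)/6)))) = -1/316602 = -0.00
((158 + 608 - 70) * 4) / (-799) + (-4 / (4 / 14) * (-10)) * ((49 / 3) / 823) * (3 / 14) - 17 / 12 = -33975473 / 7890924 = -4.31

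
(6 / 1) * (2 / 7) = 12 / 7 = 1.71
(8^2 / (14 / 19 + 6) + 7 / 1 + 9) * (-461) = -23511 / 2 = -11755.50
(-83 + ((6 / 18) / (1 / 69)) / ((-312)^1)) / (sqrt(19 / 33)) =-25919 *sqrt(627) / 5928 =-109.48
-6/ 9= -2/ 3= -0.67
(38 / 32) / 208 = 19 / 3328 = 0.01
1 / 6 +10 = 61 / 6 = 10.17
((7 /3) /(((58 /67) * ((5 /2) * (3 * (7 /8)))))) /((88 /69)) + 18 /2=44606 /4785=9.32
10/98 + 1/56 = 47/392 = 0.12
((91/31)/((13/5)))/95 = 7/589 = 0.01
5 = 5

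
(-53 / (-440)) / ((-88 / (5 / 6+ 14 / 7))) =-901 / 232320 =-0.00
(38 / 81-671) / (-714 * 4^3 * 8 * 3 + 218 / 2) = 54313 / 88824195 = 0.00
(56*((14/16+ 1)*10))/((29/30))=31500/29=1086.21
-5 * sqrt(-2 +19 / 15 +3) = -sqrt(510) / 3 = -7.53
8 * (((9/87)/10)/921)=4/44515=0.00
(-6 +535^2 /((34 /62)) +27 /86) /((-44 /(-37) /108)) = 762304469463 /16082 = 47401098.71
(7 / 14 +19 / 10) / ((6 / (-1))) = -0.40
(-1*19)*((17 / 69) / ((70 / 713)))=-10013 / 210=-47.68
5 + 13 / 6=43 / 6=7.17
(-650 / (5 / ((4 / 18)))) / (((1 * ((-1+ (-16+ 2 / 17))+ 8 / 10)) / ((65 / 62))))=718250 / 381393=1.88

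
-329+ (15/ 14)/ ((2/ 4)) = -2288/ 7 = -326.86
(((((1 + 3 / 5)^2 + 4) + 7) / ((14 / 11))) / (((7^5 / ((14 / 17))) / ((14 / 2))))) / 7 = 3729 / 7142975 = 0.00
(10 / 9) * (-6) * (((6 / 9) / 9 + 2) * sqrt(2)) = -1120 * sqrt(2) / 81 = -19.55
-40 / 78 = -20 / 39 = -0.51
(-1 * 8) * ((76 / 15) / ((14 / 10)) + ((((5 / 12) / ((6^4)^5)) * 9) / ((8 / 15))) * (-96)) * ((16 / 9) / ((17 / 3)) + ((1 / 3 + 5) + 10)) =-65178923301860099 / 143876605280256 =-453.02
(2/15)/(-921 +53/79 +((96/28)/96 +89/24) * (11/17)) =-0.00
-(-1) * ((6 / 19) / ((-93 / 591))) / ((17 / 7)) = -8274 / 10013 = -0.83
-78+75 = -3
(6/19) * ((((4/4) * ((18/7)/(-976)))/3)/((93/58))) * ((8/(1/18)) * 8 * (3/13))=-150336/3269539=-0.05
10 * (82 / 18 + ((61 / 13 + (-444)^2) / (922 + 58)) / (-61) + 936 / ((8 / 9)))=7373753059 / 699426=10542.58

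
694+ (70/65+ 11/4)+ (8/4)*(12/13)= 36383/52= 699.67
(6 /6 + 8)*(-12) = -108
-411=-411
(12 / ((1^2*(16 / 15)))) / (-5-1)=-15 / 8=-1.88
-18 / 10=-9 / 5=-1.80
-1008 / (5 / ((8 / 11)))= -8064 / 55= -146.62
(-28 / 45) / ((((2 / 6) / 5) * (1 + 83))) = -1 / 9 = -0.11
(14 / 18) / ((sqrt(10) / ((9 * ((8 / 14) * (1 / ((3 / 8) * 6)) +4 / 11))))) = 214 * sqrt(10) / 495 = 1.37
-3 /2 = -1.50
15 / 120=0.12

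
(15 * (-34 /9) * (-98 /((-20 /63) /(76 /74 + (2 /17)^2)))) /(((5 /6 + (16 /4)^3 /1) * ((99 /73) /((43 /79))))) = -23966830020 /212627789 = -112.72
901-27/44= 39617/44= 900.39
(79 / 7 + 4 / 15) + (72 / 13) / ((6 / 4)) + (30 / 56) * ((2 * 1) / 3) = 42593 / 2730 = 15.60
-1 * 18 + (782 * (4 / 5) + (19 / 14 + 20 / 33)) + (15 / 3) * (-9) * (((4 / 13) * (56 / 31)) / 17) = 9623546641 / 15825810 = 608.09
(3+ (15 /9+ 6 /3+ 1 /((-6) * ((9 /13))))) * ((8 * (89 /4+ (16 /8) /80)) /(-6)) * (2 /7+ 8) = -1581.33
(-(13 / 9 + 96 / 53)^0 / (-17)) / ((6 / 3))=0.03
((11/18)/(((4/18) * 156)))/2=11/1248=0.01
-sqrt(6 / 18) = -sqrt(3) / 3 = -0.58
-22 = -22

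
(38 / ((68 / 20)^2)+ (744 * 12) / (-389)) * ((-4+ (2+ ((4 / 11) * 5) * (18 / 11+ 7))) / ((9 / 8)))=-29321955488 / 122426469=-239.51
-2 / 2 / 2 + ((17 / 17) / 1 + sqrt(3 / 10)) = 1 / 2 + sqrt(30) / 10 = 1.05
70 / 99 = 0.71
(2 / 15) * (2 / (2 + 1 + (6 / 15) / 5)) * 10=200 / 231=0.87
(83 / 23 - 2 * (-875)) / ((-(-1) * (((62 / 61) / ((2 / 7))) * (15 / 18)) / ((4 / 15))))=157.74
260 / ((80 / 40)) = 130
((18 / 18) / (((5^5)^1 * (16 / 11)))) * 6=33 / 25000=0.00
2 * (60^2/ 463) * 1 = 7200/ 463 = 15.55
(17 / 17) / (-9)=-1 / 9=-0.11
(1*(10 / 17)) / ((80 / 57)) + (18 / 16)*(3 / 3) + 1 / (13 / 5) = 1705 / 884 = 1.93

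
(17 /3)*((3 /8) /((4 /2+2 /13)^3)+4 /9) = 12950311 /4741632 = 2.73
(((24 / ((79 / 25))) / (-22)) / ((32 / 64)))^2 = 360000 / 755161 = 0.48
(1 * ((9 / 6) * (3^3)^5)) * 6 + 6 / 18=387420490 / 3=129140163.33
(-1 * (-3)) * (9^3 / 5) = 2187 / 5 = 437.40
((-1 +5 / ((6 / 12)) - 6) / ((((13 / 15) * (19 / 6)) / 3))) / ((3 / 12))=3240 / 247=13.12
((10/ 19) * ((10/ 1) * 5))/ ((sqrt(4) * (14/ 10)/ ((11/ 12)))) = 6875/ 798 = 8.62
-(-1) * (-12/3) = -4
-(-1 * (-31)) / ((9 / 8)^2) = -1984 / 81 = -24.49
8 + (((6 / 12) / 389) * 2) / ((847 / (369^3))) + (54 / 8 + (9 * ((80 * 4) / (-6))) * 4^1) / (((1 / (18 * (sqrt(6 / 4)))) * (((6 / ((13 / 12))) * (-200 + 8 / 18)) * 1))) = 895401 * sqrt(6) / 57472 + 52879273 / 329483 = 198.65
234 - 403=-169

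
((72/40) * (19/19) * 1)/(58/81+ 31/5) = 0.26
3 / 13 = 0.23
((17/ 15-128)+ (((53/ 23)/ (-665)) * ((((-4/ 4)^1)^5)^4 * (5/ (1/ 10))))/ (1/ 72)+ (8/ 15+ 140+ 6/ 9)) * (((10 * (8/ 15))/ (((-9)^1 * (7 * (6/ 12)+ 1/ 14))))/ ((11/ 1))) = -272912/ 9734175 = -0.03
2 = 2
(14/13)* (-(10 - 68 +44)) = 196/13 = 15.08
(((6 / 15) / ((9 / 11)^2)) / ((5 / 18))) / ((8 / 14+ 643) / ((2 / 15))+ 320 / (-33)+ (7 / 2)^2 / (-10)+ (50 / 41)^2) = 0.00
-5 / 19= -0.26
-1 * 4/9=-4/9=-0.44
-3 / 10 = -0.30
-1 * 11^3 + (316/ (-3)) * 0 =-1331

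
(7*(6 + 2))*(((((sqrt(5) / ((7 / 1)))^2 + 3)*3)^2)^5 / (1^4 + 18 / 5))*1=15549213186692759482835927040 / 262174589263582289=59308620375.33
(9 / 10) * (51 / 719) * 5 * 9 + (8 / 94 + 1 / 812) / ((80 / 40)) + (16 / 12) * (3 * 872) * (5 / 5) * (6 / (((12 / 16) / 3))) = 4594260520973 / 54879832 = 83714.92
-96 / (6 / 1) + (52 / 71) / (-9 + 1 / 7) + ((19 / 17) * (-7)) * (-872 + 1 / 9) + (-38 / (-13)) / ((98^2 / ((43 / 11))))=1573651084359703 / 231243570558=6805.17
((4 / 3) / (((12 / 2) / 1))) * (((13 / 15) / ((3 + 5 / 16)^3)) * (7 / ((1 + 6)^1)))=106496 / 20098395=0.01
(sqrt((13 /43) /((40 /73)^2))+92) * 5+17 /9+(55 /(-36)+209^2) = 73 * sqrt(559) /344+1589089 /36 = 44146.38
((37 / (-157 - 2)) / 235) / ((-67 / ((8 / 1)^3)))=18944 / 2503455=0.01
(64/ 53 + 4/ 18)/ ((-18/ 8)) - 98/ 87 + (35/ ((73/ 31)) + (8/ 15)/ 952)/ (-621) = -222108605276/ 124373125485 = -1.79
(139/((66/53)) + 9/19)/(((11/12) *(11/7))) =1967938/25289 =77.82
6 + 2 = 8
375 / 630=25 / 42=0.60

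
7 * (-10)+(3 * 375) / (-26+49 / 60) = -173270 / 1511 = -114.67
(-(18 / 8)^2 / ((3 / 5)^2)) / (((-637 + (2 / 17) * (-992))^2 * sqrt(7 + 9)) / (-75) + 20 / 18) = 14630625 / 31520054048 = 0.00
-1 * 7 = -7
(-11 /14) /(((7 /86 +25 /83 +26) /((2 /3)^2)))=-157036 /11864097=-0.01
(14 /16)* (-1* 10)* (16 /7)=-20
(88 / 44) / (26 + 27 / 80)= 160 / 2107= 0.08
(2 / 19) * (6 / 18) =2 / 57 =0.04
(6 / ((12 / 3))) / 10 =0.15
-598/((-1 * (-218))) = -299/109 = -2.74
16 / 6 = 8 / 3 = 2.67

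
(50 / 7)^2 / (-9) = -2500 / 441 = -5.67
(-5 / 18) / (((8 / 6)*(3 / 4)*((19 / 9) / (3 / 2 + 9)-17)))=21 / 1270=0.02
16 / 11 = 1.45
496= 496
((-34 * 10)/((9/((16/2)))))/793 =-2720/7137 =-0.38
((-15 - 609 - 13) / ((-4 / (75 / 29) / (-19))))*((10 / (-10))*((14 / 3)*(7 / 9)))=14826175 / 522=28402.63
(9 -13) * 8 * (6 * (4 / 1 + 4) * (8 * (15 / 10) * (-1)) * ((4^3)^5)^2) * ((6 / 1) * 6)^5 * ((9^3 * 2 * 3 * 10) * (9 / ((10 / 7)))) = 354082149943068022372259851753488384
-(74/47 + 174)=-8252/47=-175.57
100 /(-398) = -50 /199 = -0.25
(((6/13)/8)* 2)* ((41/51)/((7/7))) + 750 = 331541/442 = 750.09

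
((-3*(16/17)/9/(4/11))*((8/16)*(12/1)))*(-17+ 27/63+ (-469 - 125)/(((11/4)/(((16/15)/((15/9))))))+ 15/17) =40298632/50575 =796.81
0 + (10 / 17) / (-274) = -5 / 2329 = -0.00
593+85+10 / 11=7468 / 11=678.91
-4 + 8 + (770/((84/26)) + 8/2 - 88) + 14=517/3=172.33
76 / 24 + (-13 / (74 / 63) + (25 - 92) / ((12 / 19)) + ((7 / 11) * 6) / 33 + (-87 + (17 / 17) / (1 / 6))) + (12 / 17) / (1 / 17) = -9824429 / 53724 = -182.87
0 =0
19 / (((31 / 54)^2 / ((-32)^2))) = 56733696 / 961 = 59036.10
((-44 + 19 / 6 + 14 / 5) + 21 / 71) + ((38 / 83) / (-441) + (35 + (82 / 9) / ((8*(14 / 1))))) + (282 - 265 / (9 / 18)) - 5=-8858738383 / 34650840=-255.66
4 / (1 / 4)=16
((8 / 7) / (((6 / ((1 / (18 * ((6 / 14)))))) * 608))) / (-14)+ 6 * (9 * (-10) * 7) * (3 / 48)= -81443881 / 344736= -236.25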